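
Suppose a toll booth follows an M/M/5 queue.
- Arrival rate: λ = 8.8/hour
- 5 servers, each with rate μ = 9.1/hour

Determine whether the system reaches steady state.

Stability requires ρ = λ/(cμ) < 1
ρ = 8.8/(5 × 9.1) = 8.8/45.50 = 0.1934
Since 0.1934 < 1, the system is STABLE.
The servers are busy 19.34% of the time.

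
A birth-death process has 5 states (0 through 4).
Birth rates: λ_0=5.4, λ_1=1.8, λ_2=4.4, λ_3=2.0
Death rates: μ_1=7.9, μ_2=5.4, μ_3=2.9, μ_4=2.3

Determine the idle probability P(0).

Ratios P(n)/P(0) = (λ₀···λₙ₋₁)/(μ₁···μₙ):
P(1)/P(0) = (5.4)/(7.9) = 0.68354
P(2)/P(0) = (5.4×1.8)/(7.9×5.4) = 0.22785
P(3)/P(0) = (5.4×1.8×4.4)/(7.9×5.4×2.9) = 0.34570
P(4)/P(0) = (5.4×1.8×4.4×2.0)/(7.9×5.4×2.9×2.3) = 0.30061

Normalization: ∑ P(n) = 1
P(0) × (1.0000 + 0.68354 + 0.22785 + 0.34570 + 0.30061) = 1
P(0) × 2.5577 = 1
P(0) = 1/2.5577 = 0.3910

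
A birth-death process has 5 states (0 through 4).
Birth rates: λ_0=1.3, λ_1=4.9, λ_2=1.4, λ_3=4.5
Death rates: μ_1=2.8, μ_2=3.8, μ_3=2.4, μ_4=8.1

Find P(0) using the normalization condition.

Ratios P(n)/P(0) = (λ₀···λₙ₋₁)/(μ₁···μₙ):
P(1)/P(0) = (1.3)/(2.8) = 0.4643
P(2)/P(0) = (1.3×4.9)/(2.8×3.8) = 0.5987
P(3)/P(0) = (1.3×4.9×1.4)/(2.8×3.8×2.4) = 0.3492
P(4)/P(0) = (1.3×4.9×1.4×4.5)/(2.8×3.8×2.4×8.1) = 0.1940

Normalization: ∑ P(n) = 1
P(0) × (1.0000 + 0.4643 + 0.5987 + 0.3492 + 0.1940) = 1
P(0) × 2.6062 = 1
P(0) = 1/2.6062 = 0.3837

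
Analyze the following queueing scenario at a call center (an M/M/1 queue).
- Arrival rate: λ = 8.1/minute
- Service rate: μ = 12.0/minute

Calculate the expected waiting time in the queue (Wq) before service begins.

First, compute utilization: ρ = λ/μ = 8.1/12.0 = 0.6750
For M/M/1: Wq = λ/(μ(μ-λ))
Wq = 8.1/(12.0 × (12.0-8.1))
Wq = 8.1/(12.0 × 3.90)
Wq = 0.1731 minutes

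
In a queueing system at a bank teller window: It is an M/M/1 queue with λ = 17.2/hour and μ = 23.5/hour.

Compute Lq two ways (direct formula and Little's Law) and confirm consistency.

Method 1 (direct): Lq = λ²/(μ(μ-λ)) = 295.84/(23.5 × 6.30) = 1.9982

Method 2 (Little's Law):
W = 1/(μ-λ) = 1/6.30 = 0.15873
Wq = W - 1/μ = 0.15873 - 0.042553 = 0.116177
Lq = λWq = 17.2 × 0.116177 = 1.9982 ✔ (matches Method 1)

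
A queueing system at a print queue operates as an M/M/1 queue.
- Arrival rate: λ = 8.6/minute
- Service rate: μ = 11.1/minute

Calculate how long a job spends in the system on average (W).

First, compute utilization: ρ = λ/μ = 8.6/11.1 = 0.7748
For M/M/1: W = 1/(μ-λ)
W = 1/(11.1-8.6) = 1/2.50
W = 0.4000 minutes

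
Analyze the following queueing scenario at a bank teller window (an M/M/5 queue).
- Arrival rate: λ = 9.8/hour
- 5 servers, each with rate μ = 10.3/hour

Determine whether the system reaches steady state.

Stability requires ρ = λ/(cμ) < 1
ρ = 9.8/(5 × 10.3) = 9.8/51.50 = 0.1903
Since 0.1903 < 1, the system is STABLE.
The servers are busy 19.03% of the time.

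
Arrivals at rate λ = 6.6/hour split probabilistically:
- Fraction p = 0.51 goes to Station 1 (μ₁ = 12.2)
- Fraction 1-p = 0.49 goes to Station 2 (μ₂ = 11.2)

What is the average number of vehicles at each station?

Effective rates: λ₁ = 6.6×0.51 = 3.366, λ₂ = 6.6×0.49 = 3.234
Station 1: ρ₁ = 3.366/12.2 = 0.2759, L₁ = ρ₁/(1-ρ₁) = 0.2759/(1-0.2759) = 0.3810
Station 2: ρ₂ = 3.234/11.2 = 0.28875, L₂ = ρ₂/(1-ρ₂) = 0.28875/(1-0.28875) = 0.4060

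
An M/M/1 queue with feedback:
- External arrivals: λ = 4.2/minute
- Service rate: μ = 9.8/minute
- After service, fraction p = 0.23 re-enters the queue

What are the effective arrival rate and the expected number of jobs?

Effective arrival rate: λ_eff = λ/(1-p) = 4.2/(1-0.23) = 4.2/0.77 = 5.45455
ρ = λ_eff/μ = 5.45455/9.8 = 0.55659
L = ρ/(1-ρ) = 0.55659/(1-0.55659) = 1.2552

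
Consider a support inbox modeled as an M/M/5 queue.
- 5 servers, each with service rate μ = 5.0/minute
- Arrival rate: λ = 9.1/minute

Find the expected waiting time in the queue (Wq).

Traffic intensity: ρ = λ/(cμ) = 9.1/(5×5.0) = 0.3640
Since ρ = 0.3640 < 1, system is stable.
Offered load a = λ/μ = cρ = 9.1/5.0 = 1.8200
P₀ = [ Σₙ₌₀^4 aⁿ/n! + a^5/(5!(1-ρ)) ]⁻¹
Σ = a^0/0! + a^1/1! + a^2/2! + a^3/3! + a^4/4! = 1.00000 + 1.82000 + 1.65620 + 1.00476 + 0.457166 = 5.9381
a^5/(5!(1-ρ)) = 19.9690/(120 × 0.6360) = 0.2616
P₀ = 1/(5.9381 + 0.2616) = 0.1613
Lq = P₀·a^5·ρ / (5!(1-ρ)²) = 0.1613 × 19.9690 × 0.3640 / (120 × 0.4045) = 0.02415
Wq = Lq/λ = 0.02415/9.1 = 0.002654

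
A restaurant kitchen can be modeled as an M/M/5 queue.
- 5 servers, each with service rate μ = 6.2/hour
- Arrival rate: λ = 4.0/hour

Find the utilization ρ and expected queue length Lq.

Traffic intensity: ρ = λ/(cμ) = 4.0/(5×6.2) = 0.1290
Since ρ = 0.1290 < 1, system is stable.
Offered load a = λ/μ = cρ = 4.0/6.2 = 0.6452
P₀ = [ Σₙ₌₀^4 aⁿ/n! + a^5/(5!(1-ρ)) ]⁻¹
Σ = a^0/0! + a^1/1! + a^2/2! + a^3/3! + a^4/4! = 1.0000 + 0.6452 + 0.2081 + 0.04476 + 0.007219 = 1.9053
a^5/(5!(1-ρ)) = 0.11177/(120 × 0.87097) = 0.001069
P₀ = 1/(1.9053 + 0.001069) = 0.5246
Lq = P₀·a^5·ρ / (5!(1-ρ)²) = 0.5246 × 0.1118 × 0.1290 / (120 × 0.7586) = 0.00008311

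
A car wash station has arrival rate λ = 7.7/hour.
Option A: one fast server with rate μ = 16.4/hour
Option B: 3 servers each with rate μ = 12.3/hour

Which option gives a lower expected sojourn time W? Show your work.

Option A: single server μ = 16.4 (M/M/1)
  ρ_A = 7.7/16.4 = 0.4695
  W_A = 1/(μ-λ) = 1/(16.4-7.7) = 1/8.70 = 0.1149

Option B: 3 servers μ = 12.3 (M/M/3)
  ρ_B = λ/(cμ) = 7.7/(3×12.3) = 0.2087
  Offered load a = λ/μ = cρ = 7.7/12.3 = 0.6260
  P₀ = [ Σₙ₌₀^2 aⁿ/n! + a^3/(3!(1-ρ)) ]⁻¹
  Σ = a^0/0! + a^1/1! + a^2/2! = 1.0000 + 0.62602 + 0.19595 = 1.8220
  a^3/(3!(1-ρ)) = 0.2453/(6 × 0.7913) = 0.05167
  P₀ = 1/(1.8220 + 0.05167) = 0.5337
  Lq = P₀·a^3·ρ / (3!(1-ρ)²) = 0.5337 × 0.2453 × 0.2087 / (6 × 0.6262) = 0.007272
  Wq_B = Lq/λ = 0.0072723/7.7 = 0.00094445
  W_B = Wq_B + 1/μ = 0.00094445 + 0.081301 = 0.08225

Since W_B = 0.08225 < W_A = 0.1149, Option B (multiple servers) has the shorter time in system.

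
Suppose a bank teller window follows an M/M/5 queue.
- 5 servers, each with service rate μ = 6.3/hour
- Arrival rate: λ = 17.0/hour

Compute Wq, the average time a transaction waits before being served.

Traffic intensity: ρ = λ/(cμ) = 17.0/(5×6.3) = 0.5397
Since ρ = 0.5397 < 1, system is stable.
Offered load a = λ/μ = cρ = 17.0/6.3 = 2.6984
P₀ = [ Σₙ₌₀^4 aⁿ/n! + a^5/(5!(1-ρ)) ]⁻¹
Σ = a^0/0! + a^1/1! + a^2/2! + a^3/3! + a^4/4! = 1.00000 + 2.69841 + 3.64072 + 3.27472 + 2.20913 = 12.8230
a^5/(5!(1-ρ)) = 143.0678/(120 × 0.46032) = 2.5900
P₀ = 1/(12.8230 + 2.5900) = 0.06488
Lq = P₀·a^5·ρ / (5!(1-ρ)²) = 0.06488 × 143.0678 × 0.5397 / (120 × 0.2119) = 0.1970
Wq = Lq/λ = 0.1970/17.0 = 0.01159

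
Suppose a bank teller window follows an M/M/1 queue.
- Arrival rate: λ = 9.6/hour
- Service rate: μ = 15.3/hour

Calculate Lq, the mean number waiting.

ρ = λ/μ = 9.6/15.3 = 0.6275
For M/M/1: Lq = λ²/(μ(μ-λ))
Lq = 92.16/(15.3 × 5.70)
Lq = 1.0568 transactions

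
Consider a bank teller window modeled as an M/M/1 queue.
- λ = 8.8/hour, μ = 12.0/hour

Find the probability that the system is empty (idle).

ρ = λ/μ = 8.8/12.0 = 0.7333
P(0) = 1 - ρ = 1 - 0.7333 = 0.2667
The server is idle 26.67% of the time.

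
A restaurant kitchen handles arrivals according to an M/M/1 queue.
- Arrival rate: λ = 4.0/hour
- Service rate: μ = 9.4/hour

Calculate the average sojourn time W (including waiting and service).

First, compute utilization: ρ = λ/μ = 4.0/9.4 = 0.4255
For M/M/1: W = 1/(μ-λ)
W = 1/(9.4-4.0) = 1/5.40
W = 0.1852 hours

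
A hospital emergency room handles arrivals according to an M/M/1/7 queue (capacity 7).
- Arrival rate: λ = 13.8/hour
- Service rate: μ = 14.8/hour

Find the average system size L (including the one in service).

ρ = λ/μ = 13.8/14.8 = 0.9324324
P₀ = (1-ρ)/(1-ρ^(K+1)) = (1-0.9324324)/(1-0.9324324^8) = 0.067568/0.42860 = 0.1576
P_K = P₀×ρ^K = 0.15765 × 0.9324324^7 = 0.15765 × 0.61280 = 0.09661
L = ρ[1 - (K+1)ρ^K + Kρ^(K+1)] / [(1-ρ)(1-ρ^(K+1))]
L = 0.9324324 × (1 - 8×0.612803859 + 7×0.571398173) / ((1 - 0.9324324) × (1 - 0.571398173)) = 3.1347 patients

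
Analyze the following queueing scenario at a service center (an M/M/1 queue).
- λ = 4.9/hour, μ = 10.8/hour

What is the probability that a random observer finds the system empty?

ρ = λ/μ = 4.9/10.8 = 0.4537
P(0) = 1 - ρ = 1 - 0.4537 = 0.5463
The server is idle 54.63% of the time.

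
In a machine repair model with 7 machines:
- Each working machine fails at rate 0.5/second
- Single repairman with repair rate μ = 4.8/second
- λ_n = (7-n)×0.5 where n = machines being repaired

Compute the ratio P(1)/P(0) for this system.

P(1)/P(0) = ∏_{i=0}^{1-1} λ_i/μ_{i+1}
= (7-0)×0.5/4.8
= 0.7292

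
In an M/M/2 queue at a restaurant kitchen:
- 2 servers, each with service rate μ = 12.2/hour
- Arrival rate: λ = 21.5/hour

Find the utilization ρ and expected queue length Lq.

Traffic intensity: ρ = λ/(cμ) = 21.5/(2×12.2) = 0.8811
Since ρ = 0.8811 < 1, system is stable.
Offered load a = λ/μ = cρ = 21.5/12.2 = 1.7623
P₀ = [ Σₙ₌₀^1 aⁿ/n! + a^2/(2!(1-ρ)) ]⁻¹
Σ = a^0/0! + a^1/1! = 1.0000 + 1.7623 = 2.7623
a^2/(2!(1-ρ)) = 3.10568/(2 × 0.118852) = 13.0653
P₀ = 1/(2.7623 + 13.0653) = 0.06318
Lq = P₀·a^2·ρ / (2!(1-ρ)²) = 0.063181 × 3.1057 × 0.88115 / (2 × 0.014126) = 6.1199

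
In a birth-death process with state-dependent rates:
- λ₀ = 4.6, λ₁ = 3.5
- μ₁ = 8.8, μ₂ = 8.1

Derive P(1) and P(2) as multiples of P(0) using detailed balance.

Balance equations:
State 0: λ₀P₀ = μ₁P₁ → P₁ = (λ₀/μ₁)P₀ = (4.6/8.8)P₀ = 0.5227P₀
State 1: P₂ = (λ₀λ₁)/(μ₁μ₂)P₀ = (4.6×3.5)/(8.8×8.1)P₀ = 0.2259P₀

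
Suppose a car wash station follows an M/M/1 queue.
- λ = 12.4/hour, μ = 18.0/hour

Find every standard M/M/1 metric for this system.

Step 1: ρ = λ/μ = 12.4/18.0 = 0.6889
Step 2: L = λ/(μ-λ) = 12.4/5.60 = 2.2143
Step 3: Lq = λ²/(μ(μ-λ)) = 153.76/(18.0×5.60) = 1.5254
Step 4: W = 1/(μ-λ) = 1/5.60 = 0.17857
Step 5: Wq = λ/(μ(μ-λ)) = 12.4/(18.0×5.60) = 0.1230
Step 6: P(0) = 1-ρ = 0.3111
Verify: L = λW = 12.4×0.17857 = 2.2143 ✔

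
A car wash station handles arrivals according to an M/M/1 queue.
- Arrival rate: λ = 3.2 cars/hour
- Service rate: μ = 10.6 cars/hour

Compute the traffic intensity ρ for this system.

Server utilization: ρ = λ/μ
ρ = 3.2/10.6 = 0.3019
The server is busy 30.19% of the time.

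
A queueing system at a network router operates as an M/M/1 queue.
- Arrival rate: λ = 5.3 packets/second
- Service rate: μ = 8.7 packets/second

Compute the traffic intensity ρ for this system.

Server utilization: ρ = λ/μ
ρ = 5.3/8.7 = 0.6092
The server is busy 60.92% of the time.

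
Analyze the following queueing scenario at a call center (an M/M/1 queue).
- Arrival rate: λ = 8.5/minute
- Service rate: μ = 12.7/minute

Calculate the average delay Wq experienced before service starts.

First, compute utilization: ρ = λ/μ = 8.5/12.7 = 0.6693
For M/M/1: Wq = λ/(μ(μ-λ))
Wq = 8.5/(12.7 × (12.7-8.5))
Wq = 8.5/(12.7 × 4.20)
Wq = 0.1594 minutes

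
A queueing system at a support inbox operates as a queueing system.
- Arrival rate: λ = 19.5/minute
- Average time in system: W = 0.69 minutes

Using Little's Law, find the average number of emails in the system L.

Little's Law: L = λW
L = 19.5 × 0.69 = 13.4550 emails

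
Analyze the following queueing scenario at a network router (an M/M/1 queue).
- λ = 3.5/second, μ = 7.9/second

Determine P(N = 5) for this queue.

ρ = λ/μ = 3.5/7.9 = 0.44304
P(n) = (1-ρ)ρⁿ
P(5) = (1-0.44304) × 0.44304^5
P(5) = 0.55696 × 0.017069
P(5) = 0.009507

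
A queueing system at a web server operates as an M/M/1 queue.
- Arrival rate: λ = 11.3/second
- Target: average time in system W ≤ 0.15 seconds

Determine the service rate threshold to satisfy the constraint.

For M/M/1: W = 1/(μ-λ)
Need W ≤ 0.15, so 1/(μ-λ) ≤ 0.15
μ - λ ≥ 1/0.15 = 6.6667
μ ≥ 11.3 + 6.6667 = 17.9667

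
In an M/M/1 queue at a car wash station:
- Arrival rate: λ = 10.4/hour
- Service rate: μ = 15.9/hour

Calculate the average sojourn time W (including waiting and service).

First, compute utilization: ρ = λ/μ = 10.4/15.9 = 0.6541
For M/M/1: W = 1/(μ-λ)
W = 1/(15.9-10.4) = 1/5.50
W = 0.1818 hours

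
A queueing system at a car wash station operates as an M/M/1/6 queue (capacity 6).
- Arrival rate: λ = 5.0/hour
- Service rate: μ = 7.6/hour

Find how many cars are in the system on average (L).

ρ = λ/μ = 5.0/7.6 = 0.6579
P₀ = (1-ρ)/(1-ρ^(K+1)) = (1-0.6579)/(1-0.6579^7) = 0.3421/0.9467 = 0.3614
P_K = P₀×ρ^K = 0.36138 × 0.6579^6 = 0.36138 × 0.081089 = 0.02930
L = ρ[1 - (K+1)ρ^K + Kρ^(K+1)] / [(1-ρ)(1-ρ^(K+1))]
L = 0.6579 × (1 - 7×0.08109 + 6×0.05335) / ((1 - 0.6579) × (1 - 0.05335)) = 1.5286 cars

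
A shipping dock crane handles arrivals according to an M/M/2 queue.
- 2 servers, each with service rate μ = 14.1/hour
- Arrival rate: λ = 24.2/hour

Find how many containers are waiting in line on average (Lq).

Traffic intensity: ρ = λ/(cμ) = 24.2/(2×14.1) = 0.8582
Since ρ = 0.8582 < 1, system is stable.
Offered load a = λ/μ = cρ = 24.2/14.1 = 1.7163
P₀ = [ Σₙ₌₀^1 aⁿ/n! + a^2/(2!(1-ρ)) ]⁻¹
Σ = a^0/0! + a^1/1! = 1.0000 + 1.7163 = 2.7163
a^2/(2!(1-ρ)) = 2.94573/(2 × 0.141844) = 10.3837
P₀ = 1/(2.7163 + 10.3837) = 0.07634
Lq = P₀·a^2·ρ / (2!(1-ρ)²) = 0.0763359 × 2.94573 × 0.858156 / (2 × 0.0201197) = 4.7955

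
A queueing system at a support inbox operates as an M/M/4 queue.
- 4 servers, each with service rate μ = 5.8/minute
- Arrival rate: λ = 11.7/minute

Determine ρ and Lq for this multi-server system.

Traffic intensity: ρ = λ/(cμ) = 11.7/(4×5.8) = 0.5043
Since ρ = 0.5043 < 1, system is stable.
Offered load a = λ/μ = cρ = 11.7/5.8 = 2.0172
P₀ = [ Σₙ₌₀^3 aⁿ/n! + a^4/(4!(1-ρ)) ]⁻¹
Σ = a^0/0! + a^1/1! + a^2/2! + a^3/3! = 1.00000 + 2.01724 + 2.03463 + 1.36811 = 6.4200
a^4/(4!(1-ρ)) = 16.5589/(24 × 0.4957) = 1.3919
P₀ = 1/(6.4200 + 1.3919) = 0.1280
Lq = P₀·a^4·ρ / (4!(1-ρ)²) = 0.1280 × 16.5589 × 0.5043 / (24 × 0.2457) = 0.1813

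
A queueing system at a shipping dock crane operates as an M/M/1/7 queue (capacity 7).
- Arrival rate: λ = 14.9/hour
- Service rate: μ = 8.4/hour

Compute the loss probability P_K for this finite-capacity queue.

ρ = λ/μ = 14.9/8.4 = 1.77381
P₀ = (1-ρ)/(1-ρ^(K+1)) = (1-1.77381)/(1-1.77381^8) = -0.7738/-97.0069 = 0.007977
P_K = P₀×ρ^K = 0.007977 × 1.77381^7 = 0.007977 × 55.2522 = 0.4407
Blocking probability = 44.07%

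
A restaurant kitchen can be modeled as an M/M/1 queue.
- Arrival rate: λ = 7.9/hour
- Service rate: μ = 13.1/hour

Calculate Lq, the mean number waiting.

ρ = λ/μ = 7.9/13.1 = 0.6031
For M/M/1: Lq = λ²/(μ(μ-λ))
Lq = 62.41/(13.1 × 5.20)
Lq = 0.9162 orders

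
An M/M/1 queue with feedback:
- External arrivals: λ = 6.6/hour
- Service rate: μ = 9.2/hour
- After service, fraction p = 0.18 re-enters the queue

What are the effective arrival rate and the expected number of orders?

Effective arrival rate: λ_eff = λ/(1-p) = 6.6/(1-0.18) = 6.6/0.82 = 8.04878
ρ = λ_eff/μ = 8.04878/9.2 = 0.874867
L = ρ/(1-ρ) = 0.874867/(1-0.874867) = 6.9915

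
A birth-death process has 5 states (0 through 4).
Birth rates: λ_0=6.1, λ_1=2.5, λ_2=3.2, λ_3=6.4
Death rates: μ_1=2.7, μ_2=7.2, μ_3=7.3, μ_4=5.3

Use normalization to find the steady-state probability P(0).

Ratios P(n)/P(0) = (λ₀···λₙ₋₁)/(μ₁···μₙ):
P(1)/P(0) = (6.1)/(2.7) = 2.25926
P(2)/P(0) = (6.1×2.5)/(2.7×7.2) = 0.784465
P(3)/P(0) = (6.1×2.5×3.2)/(2.7×7.2×7.3) = 0.343875
P(4)/P(0) = (6.1×2.5×3.2×6.4)/(2.7×7.2×7.3×5.3) = 0.415245

Normalization: ∑ P(n) = 1
P(0) × (1.00000 + 2.25926 + 0.784465 + 0.343875 + 0.415245) = 1
P(0) × 4.8028 = 1
P(0) = 1/4.8028 = 0.2082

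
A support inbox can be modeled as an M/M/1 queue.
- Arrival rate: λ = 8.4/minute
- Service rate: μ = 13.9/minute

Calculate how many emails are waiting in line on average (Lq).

ρ = λ/μ = 8.4/13.9 = 0.6043
For M/M/1: Lq = λ²/(μ(μ-λ))
Lq = 70.56/(13.9 × 5.50)
Lq = 0.9230 emails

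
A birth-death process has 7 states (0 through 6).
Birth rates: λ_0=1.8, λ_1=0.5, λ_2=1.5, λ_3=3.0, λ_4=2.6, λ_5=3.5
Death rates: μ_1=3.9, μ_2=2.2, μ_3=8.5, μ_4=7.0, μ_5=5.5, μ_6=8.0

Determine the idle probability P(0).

Ratios P(n)/P(0) = (λ₀···λₙ₋₁)/(μ₁···μₙ):
P(1)/P(0) = (1.8)/(3.9) = 0.46154
P(2)/P(0) = (1.8×0.5)/(3.9×2.2) = 0.10490
P(3)/P(0) = (1.8×0.5×1.5)/(3.9×2.2×8.5) = 0.018511
P(4)/P(0) = (1.8×0.5×1.5×3.0)/(3.9×2.2×8.5×7.0) = 0.0079332
P(5)/P(0) = (1.8×0.5×1.5×3.0×2.6)/(3.9×2.2×8.5×7.0×5.5) = 0.0037503
P(6)/P(0) = (1.8×0.5×1.5×3.0×2.6×3.5)/(3.9×2.2×8.5×7.0×5.5×8.0) = 0.0016407

Normalization: ∑ P(n) = 1
P(0) × (1.0000 + 0.46154 + 0.10490 + 0.018511 + 0.0079332 + 0.0037503 + 0.0016407) = 1
P(0) × 1.5983 = 1
P(0) = 1/1.5983 = 0.6257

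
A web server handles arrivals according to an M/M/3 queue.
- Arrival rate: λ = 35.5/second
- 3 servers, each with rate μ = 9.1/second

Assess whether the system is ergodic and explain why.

Stability requires ρ = λ/(cμ) < 1
ρ = 35.5/(3 × 9.1) = 35.5/27.30 = 1.3004
Since 1.3004 ≥ 1, the system is UNSTABLE.
Need c > λ/μ = 35.5/9.1 = 3.90.
Minimum servers needed: c = 4.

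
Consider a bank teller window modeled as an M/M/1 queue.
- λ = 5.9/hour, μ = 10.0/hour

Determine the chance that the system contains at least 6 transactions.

ρ = λ/μ = 5.9/10.0 = 0.5900
P(N ≥ n) = ρⁿ
P(N ≥ 6) = 0.5900^6
P(N ≥ 6) = 0.04218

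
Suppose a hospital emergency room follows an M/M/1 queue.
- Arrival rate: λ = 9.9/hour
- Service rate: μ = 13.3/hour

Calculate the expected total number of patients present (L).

ρ = λ/μ = 9.9/13.3 = 0.7444
For M/M/1: L = λ/(μ-λ)
L = 9.9/(13.3-9.9) = 9.9/3.40
L = 2.9118 patients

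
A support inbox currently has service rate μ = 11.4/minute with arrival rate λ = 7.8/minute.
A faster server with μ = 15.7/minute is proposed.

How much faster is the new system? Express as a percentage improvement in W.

System 1: ρ₁ = 7.8/11.4 = 0.6842, W₁ = 1/(11.4-7.8) = 0.2778
System 2: ρ₂ = 7.8/15.7 = 0.4968, W₂ = 1/(15.7-7.8) = 0.1266
Improvement: (W₁-W₂)/W₁ = (0.2778-0.1266)/0.2778 = 54.43%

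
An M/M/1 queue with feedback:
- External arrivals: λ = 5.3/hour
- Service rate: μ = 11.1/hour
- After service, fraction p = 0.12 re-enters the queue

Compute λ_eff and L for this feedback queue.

Effective arrival rate: λ_eff = λ/(1-p) = 5.3/(1-0.12) = 5.3/0.88 = 6.0227
ρ = λ_eff/μ = 6.0227/11.1 = 0.54259
L = ρ/(1-ρ) = 0.54259/(1-0.54259) = 1.1862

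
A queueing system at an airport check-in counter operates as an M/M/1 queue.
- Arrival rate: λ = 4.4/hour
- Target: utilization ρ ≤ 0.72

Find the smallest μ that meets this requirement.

ρ = λ/μ, so μ = λ/ρ
μ ≥ 4.4/0.72 = 6.1111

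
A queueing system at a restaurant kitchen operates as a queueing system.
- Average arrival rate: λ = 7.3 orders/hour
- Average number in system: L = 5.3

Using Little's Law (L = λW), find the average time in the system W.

Little's Law: L = λW, so W = L/λ
W = 5.3/7.3 = 0.7260 hours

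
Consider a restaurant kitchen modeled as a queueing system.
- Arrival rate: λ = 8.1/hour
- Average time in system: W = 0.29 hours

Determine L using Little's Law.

Little's Law: L = λW
L = 8.1 × 0.29 = 2.3490 orders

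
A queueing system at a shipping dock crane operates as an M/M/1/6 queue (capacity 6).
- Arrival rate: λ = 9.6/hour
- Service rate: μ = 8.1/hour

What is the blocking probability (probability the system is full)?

ρ = λ/μ = 9.6/8.1 = 1.1852
P₀ = (1-ρ)/(1-ρ^(K+1)) = (1-1.1852)/(1-1.1852^7) = -0.1852/-2.2850 = 0.08105
P_K = P₀×ρ^K = 0.08105 × 1.1852^6 = 0.08105 × 2.7717 = 0.2246
Blocking probability = 22.46%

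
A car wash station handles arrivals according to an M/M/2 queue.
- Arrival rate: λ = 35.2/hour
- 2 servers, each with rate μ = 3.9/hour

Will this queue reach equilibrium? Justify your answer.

Stability requires ρ = λ/(cμ) < 1
ρ = 35.2/(2 × 3.9) = 35.2/7.80 = 4.5128
Since 4.5128 ≥ 1, the system is UNSTABLE.
Need c > λ/μ = 35.2/3.9 = 9.03.
Minimum servers needed: c = 10.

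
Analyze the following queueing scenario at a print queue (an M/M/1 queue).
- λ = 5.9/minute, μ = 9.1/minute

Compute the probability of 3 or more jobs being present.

ρ = λ/μ = 5.9/9.1 = 0.64835
P(N ≥ n) = ρⁿ
P(N ≥ 3) = 0.64835^3
P(N ≥ 3) = 0.2725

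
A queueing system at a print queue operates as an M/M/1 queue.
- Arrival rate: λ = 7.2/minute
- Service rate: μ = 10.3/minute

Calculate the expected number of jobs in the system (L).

ρ = λ/μ = 7.2/10.3 = 0.6990
For M/M/1: L = λ/(μ-λ)
L = 7.2/(10.3-7.2) = 7.2/3.10
L = 2.3226 jobs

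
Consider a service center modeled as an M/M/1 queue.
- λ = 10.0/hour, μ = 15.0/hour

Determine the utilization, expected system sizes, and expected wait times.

Step 1: ρ = λ/μ = 10.0/15.0 = 0.6667
Step 2: L = λ/(μ-λ) = 10.0/5.00 = 2.0000
Step 3: Lq = λ²/(μ(μ-λ)) = 100.00/(15.0×5.00) = 1.3333
Step 4: W = 1/(μ-λ) = 1/5.00 = 0.2000
Step 5: Wq = λ/(μ(μ-λ)) = 10.0/(15.0×5.00) = 0.1333
Step 6: P(0) = 1-ρ = 0.3333
Verify: L = λW = 10.0×0.2000 = 2.0000 ✔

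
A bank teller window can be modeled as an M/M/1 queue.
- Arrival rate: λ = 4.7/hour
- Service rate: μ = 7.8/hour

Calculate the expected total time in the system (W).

First, compute utilization: ρ = λ/μ = 4.7/7.8 = 0.6026
For M/M/1: W = 1/(μ-λ)
W = 1/(7.8-4.7) = 1/3.10
W = 0.3226 hours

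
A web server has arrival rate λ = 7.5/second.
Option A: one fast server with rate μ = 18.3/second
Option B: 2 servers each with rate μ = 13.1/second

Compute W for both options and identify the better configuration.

Option A: single server μ = 18.3 (M/M/1)
  ρ_A = 7.5/18.3 = 0.4098
  W_A = 1/(μ-λ) = 1/(18.3-7.5) = 1/10.80 = 0.09259

Option B: 2 servers μ = 13.1 (M/M/2)
  ρ_B = λ/(cμ) = 7.5/(2×13.1) = 0.2863
  Offered load a = λ/μ = cρ = 7.5/13.1 = 0.5725
  P₀ = [ Σₙ₌₀^1 aⁿ/n! + a^2/(2!(1-ρ)) ]⁻¹
  Σ = a^0/0! + a^1/1! = 1.0000 + 0.5725 = 1.5725
  a^2/(2!(1-ρ)) = 0.3278/(2 × 0.7137) = 0.2296
  P₀ = 1/(1.5725 + 0.2296) = 0.5549
  Lq = P₀·a^2·ρ / (2!(1-ρ)²) = 0.55490 × 0.32778 × 0.28626 / (2 × 0.50943) = 0.05110
  Wq_B = Lq/λ = 0.051102/7.5 = 0.006814
  W_B = Wq_B + 1/μ = 0.006814 + 0.07634 = 0.08315

Since W_B = 0.08315 < W_A = 0.09259, Option B (multiple servers) has the shorter time in system.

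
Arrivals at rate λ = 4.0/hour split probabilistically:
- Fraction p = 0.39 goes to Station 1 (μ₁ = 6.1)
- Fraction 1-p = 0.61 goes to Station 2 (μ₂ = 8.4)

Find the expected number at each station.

Effective rates: λ₁ = 4.0×0.39 = 1.56, λ₂ = 4.0×0.61 = 2.44
Station 1: ρ₁ = 1.56/6.1 = 0.25574, L₁ = ρ₁/(1-ρ₁) = 0.25574/(1-0.25574) = 0.3436
Station 2: ρ₂ = 2.44/8.4 = 0.2905, L₂ = ρ₂/(1-ρ₂) = 0.2905/(1-0.2905) = 0.4094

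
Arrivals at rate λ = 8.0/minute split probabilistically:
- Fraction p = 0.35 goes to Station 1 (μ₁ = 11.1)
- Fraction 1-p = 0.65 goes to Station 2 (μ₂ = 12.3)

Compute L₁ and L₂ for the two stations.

Effective rates: λ₁ = 8.0×0.35 = 2.8, λ₂ = 8.0×0.65 = 5.2
Station 1: ρ₁ = 2.8/11.1 = 0.25225, L₁ = ρ₁/(1-ρ₁) = 0.25225/(1-0.25225) = 0.3373
Station 2: ρ₂ = 5.2/12.3 = 0.42276, L₂ = ρ₂/(1-ρ₂) = 0.42276/(1-0.42276) = 0.7324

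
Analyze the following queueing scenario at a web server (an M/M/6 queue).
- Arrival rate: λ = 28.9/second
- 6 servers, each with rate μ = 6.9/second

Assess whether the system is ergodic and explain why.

Stability requires ρ = λ/(cμ) < 1
ρ = 28.9/(6 × 6.9) = 28.9/41.40 = 0.6981
Since 0.6981 < 1, the system is STABLE.
The servers are busy 69.81% of the time.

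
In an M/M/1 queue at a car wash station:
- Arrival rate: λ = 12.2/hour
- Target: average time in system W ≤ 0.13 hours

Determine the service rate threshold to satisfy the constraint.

For M/M/1: W = 1/(μ-λ)
Need W ≤ 0.13, so 1/(μ-λ) ≤ 0.13
μ - λ ≥ 1/0.13 = 7.6923
μ ≥ 12.2 + 7.6923 = 19.8923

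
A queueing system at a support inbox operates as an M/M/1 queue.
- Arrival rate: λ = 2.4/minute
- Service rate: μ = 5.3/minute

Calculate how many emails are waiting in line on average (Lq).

ρ = λ/μ = 2.4/5.3 = 0.4528
For M/M/1: Lq = λ²/(μ(μ-λ))
Lq = 5.76/(5.3 × 2.90)
Lq = 0.3748 emails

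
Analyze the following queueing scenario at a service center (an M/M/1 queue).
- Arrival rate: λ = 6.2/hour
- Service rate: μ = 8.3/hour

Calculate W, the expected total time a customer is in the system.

First, compute utilization: ρ = λ/μ = 6.2/8.3 = 0.7470
For M/M/1: W = 1/(μ-λ)
W = 1/(8.3-6.2) = 1/2.10
W = 0.4762 hours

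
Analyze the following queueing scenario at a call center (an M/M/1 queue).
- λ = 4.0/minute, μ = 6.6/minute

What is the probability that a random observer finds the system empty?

ρ = λ/μ = 4.0/6.6 = 0.6061
P(0) = 1 - ρ = 1 - 0.6061 = 0.3939
The server is idle 39.39% of the time.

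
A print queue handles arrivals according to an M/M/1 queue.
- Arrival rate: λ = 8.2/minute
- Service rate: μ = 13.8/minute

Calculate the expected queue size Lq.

ρ = λ/μ = 8.2/13.8 = 0.5942
For M/M/1: Lq = λ²/(μ(μ-λ))
Lq = 67.24/(13.8 × 5.60)
Lq = 0.8701 jobs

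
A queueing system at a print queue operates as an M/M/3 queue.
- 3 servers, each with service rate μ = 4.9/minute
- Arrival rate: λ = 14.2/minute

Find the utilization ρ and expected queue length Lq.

Traffic intensity: ρ = λ/(cμ) = 14.2/(3×4.9) = 0.9660
Since ρ = 0.9660 < 1, system is stable.
Offered load a = λ/μ = cρ = 14.2/4.9 = 2.8980
P₀ = [ Σₙ₌₀^2 aⁿ/n! + a^3/(3!(1-ρ)) ]⁻¹
Σ = a^0/0! + a^1/1! + a^2/2! = 1.00000 + 2.89796 + 4.19908 = 8.0970
a^3/(3!(1-ρ)) = 24.33755/(6 × 0.03401361) = 119.2540
P₀ = 1/(8.0970 + 119.2540) = 0.007852
Lq = P₀·a^3·ρ / (3!(1-ρ)²) = 0.007852312 × 24.33755 × 0.9659864 / (6 × 0.001156925) = 26.5943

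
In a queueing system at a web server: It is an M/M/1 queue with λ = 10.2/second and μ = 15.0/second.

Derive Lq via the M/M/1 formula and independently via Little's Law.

Method 1 (direct): Lq = λ²/(μ(μ-λ)) = 104.04/(15.0 × 4.80) = 1.4450

Method 2 (Little's Law):
W = 1/(μ-λ) = 1/4.80 = 0.208333
Wq = W - 1/μ = 0.208333 - 0.0666667 = 0.14167
Lq = λWq = 10.2 × 0.14167 = 1.4450 ✔ (matches Method 1)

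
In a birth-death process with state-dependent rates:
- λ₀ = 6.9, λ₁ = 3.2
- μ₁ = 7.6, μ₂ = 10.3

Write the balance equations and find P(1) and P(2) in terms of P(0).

Balance equations:
State 0: λ₀P₀ = μ₁P₁ → P₁ = (λ₀/μ₁)P₀ = (6.9/7.6)P₀ = 0.9079P₀
State 1: P₂ = (λ₀λ₁)/(μ₁μ₂)P₀ = (6.9×3.2)/(7.6×10.3)P₀ = 0.2821P₀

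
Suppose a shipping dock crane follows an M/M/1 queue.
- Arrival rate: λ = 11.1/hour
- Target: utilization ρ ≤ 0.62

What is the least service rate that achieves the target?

ρ = λ/μ, so μ = λ/ρ
μ ≥ 11.1/0.62 = 17.9032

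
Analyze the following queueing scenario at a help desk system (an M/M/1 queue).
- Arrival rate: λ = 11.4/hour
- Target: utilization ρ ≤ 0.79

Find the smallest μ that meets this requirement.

ρ = λ/μ, so μ = λ/ρ
μ ≥ 11.4/0.79 = 14.4304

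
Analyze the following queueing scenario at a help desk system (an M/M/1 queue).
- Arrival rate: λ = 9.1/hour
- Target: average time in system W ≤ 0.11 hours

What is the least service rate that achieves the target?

For M/M/1: W = 1/(μ-λ)
Need W ≤ 0.11, so 1/(μ-λ) ≤ 0.11
μ - λ ≥ 1/0.11 = 9.0909
μ ≥ 9.1 + 9.0909 = 18.1909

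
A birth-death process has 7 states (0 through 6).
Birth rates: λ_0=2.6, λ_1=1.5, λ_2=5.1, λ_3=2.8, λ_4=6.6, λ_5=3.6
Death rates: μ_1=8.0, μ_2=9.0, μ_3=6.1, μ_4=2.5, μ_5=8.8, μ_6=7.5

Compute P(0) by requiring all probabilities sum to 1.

Ratios P(n)/P(0) = (λ₀···λₙ₋₁)/(μ₁···μₙ):
P(1)/P(0) = (2.6)/(8.0) = 0.3250
P(2)/P(0) = (2.6×1.5)/(8.0×9.0) = 0.05417
P(3)/P(0) = (2.6×1.5×5.1)/(8.0×9.0×6.1) = 0.04529
P(4)/P(0) = (2.6×1.5×5.1×2.8)/(8.0×9.0×6.1×2.5) = 0.05072
P(5)/P(0) = (2.6×1.5×5.1×2.8×6.6)/(8.0×9.0×6.1×2.5×8.8) = 0.03804
P(6)/P(0) = (2.6×1.5×5.1×2.8×6.6×3.6)/(8.0×9.0×6.1×2.5×8.8×7.5) = 0.01826

Normalization: ∑ P(n) = 1
P(0) × (1.0000 + 0.3250 + 0.05417 + 0.04529 + 0.05072 + 0.03804 + 0.01826) = 1
P(0) × 1.5315 = 1
P(0) = 1/1.5315 = 0.6530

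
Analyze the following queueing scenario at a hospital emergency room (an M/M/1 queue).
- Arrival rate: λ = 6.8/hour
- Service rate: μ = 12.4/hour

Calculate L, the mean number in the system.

ρ = λ/μ = 6.8/12.4 = 0.5484
For M/M/1: L = λ/(μ-λ)
L = 6.8/(12.4-6.8) = 6.8/5.60
L = 1.2143 patients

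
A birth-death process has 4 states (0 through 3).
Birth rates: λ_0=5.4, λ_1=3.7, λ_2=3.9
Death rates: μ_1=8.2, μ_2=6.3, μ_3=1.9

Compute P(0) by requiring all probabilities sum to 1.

Ratios P(n)/P(0) = (λ₀···λₙ₋₁)/(μ₁···μₙ):
P(1)/P(0) = (5.4)/(8.2) = 0.6585
P(2)/P(0) = (5.4×3.7)/(8.2×6.3) = 0.3868
P(3)/P(0) = (5.4×3.7×3.9)/(8.2×6.3×1.9) = 0.7939

Normalization: ∑ P(n) = 1
P(0) × (1.0000 + 0.6585 + 0.3868 + 0.7939) = 1
P(0) × 2.8392 = 1
P(0) = 1/2.8392 = 0.3522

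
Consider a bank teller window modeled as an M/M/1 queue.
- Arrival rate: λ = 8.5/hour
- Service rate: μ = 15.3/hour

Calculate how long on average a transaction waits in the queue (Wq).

First, compute utilization: ρ = λ/μ = 8.5/15.3 = 0.5556
For M/M/1: Wq = λ/(μ(μ-λ))
Wq = 8.5/(15.3 × (15.3-8.5))
Wq = 8.5/(15.3 × 6.80)
Wq = 0.08170 hours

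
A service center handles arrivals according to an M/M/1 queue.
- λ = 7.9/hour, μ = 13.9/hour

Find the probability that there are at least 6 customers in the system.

ρ = λ/μ = 7.9/13.9 = 0.568345
P(N ≥ n) = ρⁿ
P(N ≥ 6) = 0.568345^6
P(N ≥ 6) = 0.03370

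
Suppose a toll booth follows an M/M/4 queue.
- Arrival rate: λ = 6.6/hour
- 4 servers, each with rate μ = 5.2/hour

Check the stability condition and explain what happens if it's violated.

Stability requires ρ = λ/(cμ) < 1
ρ = 6.6/(4 × 5.2) = 6.6/20.80 = 0.3173
Since 0.3173 < 1, the system is STABLE.
The servers are busy 31.73% of the time.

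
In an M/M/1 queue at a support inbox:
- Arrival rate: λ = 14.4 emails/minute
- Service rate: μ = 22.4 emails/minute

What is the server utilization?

Server utilization: ρ = λ/μ
ρ = 14.4/22.4 = 0.6429
The server is busy 64.29% of the time.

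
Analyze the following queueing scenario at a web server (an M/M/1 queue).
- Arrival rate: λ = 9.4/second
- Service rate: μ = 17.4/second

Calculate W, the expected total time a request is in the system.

First, compute utilization: ρ = λ/μ = 9.4/17.4 = 0.5402
For M/M/1: W = 1/(μ-λ)
W = 1/(17.4-9.4) = 1/8.00
W = 0.1250 seconds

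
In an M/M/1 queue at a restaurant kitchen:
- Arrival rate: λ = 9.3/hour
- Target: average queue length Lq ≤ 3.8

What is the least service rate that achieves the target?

For M/M/1: Lq = λ²/(μ(μ-λ))
Need Lq ≤ 3.8, i.e. μ(μ-λ) ≥ λ²/3.8
μ² - 9.3μ - 86.49/3.8 ≥ 0  →  μ² - 9.3μ - 22.76053 ≥ 0
Quadratic formula (positive root): μ = [λ + √(λ² + 4×22.76053)]/2
Discriminant: 86.49 + 4×22.76053 = 177.5321, √177.5321 = 13.32412
μ ≥ (9.3 + 13.32412)/2 = 11.3121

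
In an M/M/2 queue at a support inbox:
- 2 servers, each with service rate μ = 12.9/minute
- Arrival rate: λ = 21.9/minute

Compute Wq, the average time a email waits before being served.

Traffic intensity: ρ = λ/(cμ) = 21.9/(2×12.9) = 0.8488
Since ρ = 0.8488 < 1, system is stable.
Offered load a = λ/μ = cρ = 21.9/12.9 = 1.6977
P₀ = [ Σₙ₌₀^1 aⁿ/n! + a^2/(2!(1-ρ)) ]⁻¹
Σ = a^0/0! + a^1/1! = 1.0000 + 1.6977 = 2.6977
a^2/(2!(1-ρ)) = 2.88210/(2 × 0.151163) = 9.5331
P₀ = 1/(2.6977 + 9.5331) = 0.08176
Lq = P₀·a^2·ρ / (2!(1-ρ)²) = 0.0817610 × 2.88210 × 0.848837 / (2 × 0.0228502) = 4.3768
Wq = Lq/λ = 4.3768/21.9 = 0.1999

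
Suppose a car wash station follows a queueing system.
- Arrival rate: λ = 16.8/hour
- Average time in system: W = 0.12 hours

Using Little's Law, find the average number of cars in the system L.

Little's Law: L = λW
L = 16.8 × 0.12 = 2.0160 cars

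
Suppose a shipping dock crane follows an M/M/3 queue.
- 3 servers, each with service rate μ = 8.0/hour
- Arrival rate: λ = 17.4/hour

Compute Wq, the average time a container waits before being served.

Traffic intensity: ρ = λ/(cμ) = 17.4/(3×8.0) = 0.7250
Since ρ = 0.7250 < 1, system is stable.
Offered load a = λ/μ = cρ = 17.4/8.0 = 2.1750
P₀ = [ Σₙ₌₀^2 aⁿ/n! + a^3/(3!(1-ρ)) ]⁻¹
Σ = a^0/0! + a^1/1! + a^2/2! = 1.0000 + 2.1750 + 2.3653 = 5.5403
a^3/(3!(1-ρ)) = 10.2891/(6 × 0.2750) = 6.2358
P₀ = 1/(5.5403 + 6.2358) = 0.08492
Lq = P₀·a^3·ρ / (3!(1-ρ)²) = 0.08492 × 10.2891 × 0.7250 / (6 × 0.07563) = 1.3960
Wq = Lq/λ = 1.3960/17.4 = 0.08023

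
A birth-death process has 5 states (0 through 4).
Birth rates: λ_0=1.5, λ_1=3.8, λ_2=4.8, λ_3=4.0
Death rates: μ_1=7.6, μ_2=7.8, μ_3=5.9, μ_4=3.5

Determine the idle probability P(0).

Ratios P(n)/P(0) = (λ₀···λₙ₋₁)/(μ₁···μₙ):
P(1)/P(0) = (1.5)/(7.6) = 0.1974
P(2)/P(0) = (1.5×3.8)/(7.6×7.8) = 0.09615
P(3)/P(0) = (1.5×3.8×4.8)/(7.6×7.8×5.9) = 0.07823
P(4)/P(0) = (1.5×3.8×4.8×4.0)/(7.6×7.8×5.9×3.5) = 0.08940

Normalization: ∑ P(n) = 1
P(0) × (1.0000 + 0.1974 + 0.09615 + 0.07823 + 0.08940) = 1
P(0) × 1.4612 = 1
P(0) = 1/1.4612 = 0.6844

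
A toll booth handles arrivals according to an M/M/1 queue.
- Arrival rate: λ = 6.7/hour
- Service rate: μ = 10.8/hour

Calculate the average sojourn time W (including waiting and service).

First, compute utilization: ρ = λ/μ = 6.7/10.8 = 0.6204
For M/M/1: W = 1/(μ-λ)
W = 1/(10.8-6.7) = 1/4.10
W = 0.2439 hours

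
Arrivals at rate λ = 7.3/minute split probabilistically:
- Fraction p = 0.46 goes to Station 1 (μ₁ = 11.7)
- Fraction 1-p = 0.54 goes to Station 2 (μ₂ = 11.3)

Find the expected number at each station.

Effective rates: λ₁ = 7.3×0.46 = 3.358, λ₂ = 7.3×0.54 = 3.942
Station 1: ρ₁ = 3.358/11.7 = 0.2870, L₁ = ρ₁/(1-ρ₁) = 0.2870/(1-0.2870) = 0.4025
Station 2: ρ₂ = 3.942/11.3 = 0.34885, L₂ = ρ₂/(1-ρ₂) = 0.34885/(1-0.34885) = 0.5357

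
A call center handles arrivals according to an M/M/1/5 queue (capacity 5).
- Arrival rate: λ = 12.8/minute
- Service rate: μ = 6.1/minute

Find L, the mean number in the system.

ρ = λ/μ = 12.8/6.1 = 2.09836
P₀ = (1-ρ)/(1-ρ^(K+1)) = (1-2.09836)/(1-2.09836^6) = -1.0984/-84.3650 = 0.01302
P_K = P₀×ρ^K = 0.013019 × 2.09836^5 = 0.013019 × 40.6818 = 0.5296
L = ρ[1 - (K+1)ρ^K + Kρ^(K+1)] / [(1-ρ)(1-ρ^(K+1))]
L = 2.09836 × (1 - 6×40.6818 + 5×85.3650) / ((1 - 2.09836) × (1 - 85.3650)) = 4.1607 calls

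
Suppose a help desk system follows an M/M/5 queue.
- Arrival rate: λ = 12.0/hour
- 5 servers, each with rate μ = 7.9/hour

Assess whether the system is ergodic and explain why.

Stability requires ρ = λ/(cμ) < 1
ρ = 12.0/(5 × 7.9) = 12.0/39.50 = 0.3038
Since 0.3038 < 1, the system is STABLE.
The servers are busy 30.38% of the time.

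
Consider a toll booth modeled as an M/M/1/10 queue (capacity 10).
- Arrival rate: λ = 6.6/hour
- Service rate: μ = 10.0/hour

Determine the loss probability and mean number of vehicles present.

ρ = λ/μ = 6.6/10.0 = 0.6600
P₀ = (1-ρ)/(1-ρ^(K+1)) = (1-0.6600)/(1-0.6600^11) = 0.3400/0.9896 = 0.3436
P_K = P₀×ρ^K = 0.3436 × 0.6600^10 = 0.3436 × 0.01568 = 0.005388
Blocking probability P_10 = 0.005388 (0.54%)
L = ρ[1 - (K+1)ρ^K + Kρ^(K+1)] / [(1-ρ)(1-ρ^(K+1))]
L = 0.6600 × (1 - 11×0.015683 + 10×0.010351) / ((1 - 0.6600) × (1 - 0.010351)) = 1.8261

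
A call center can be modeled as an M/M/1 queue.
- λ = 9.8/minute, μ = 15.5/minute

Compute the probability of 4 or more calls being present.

ρ = λ/μ = 9.8/15.5 = 0.6323
P(N ≥ n) = ρⁿ
P(N ≥ 4) = 0.6323^4
P(N ≥ 4) = 0.1598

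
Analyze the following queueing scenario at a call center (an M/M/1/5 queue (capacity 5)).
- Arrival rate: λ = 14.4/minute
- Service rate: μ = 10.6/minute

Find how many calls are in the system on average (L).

ρ = λ/μ = 14.4/10.6 = 1.35849
P₀ = (1-ρ)/(1-ρ^(K+1)) = (1-1.35849)/(1-1.35849^6) = -0.3585/-5.2855 = 0.06783
P_K = P₀×ρ^K = 0.06783 × 1.35849^5 = 0.06783 × 4.6268 = 0.3138
L = ρ[1 - (K+1)ρ^K + Kρ^(K+1)] / [(1-ρ)(1-ρ^(K+1))]
L = 1.35849 × (1 - 6×4.62682 + 5×6.28548) / ((1 - 1.35849) × (1 - 6.28548)) = 3.3457 calls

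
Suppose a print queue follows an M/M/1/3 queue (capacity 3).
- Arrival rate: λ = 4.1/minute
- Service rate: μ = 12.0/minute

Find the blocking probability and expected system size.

ρ = λ/μ = 4.1/12.0 = 0.34167
P₀ = (1-ρ)/(1-ρ^(K+1)) = (1-0.34167)/(1-0.34167^4) = 0.6583/0.9864 = 0.6674
P_K = P₀×ρ^K = 0.6674 × 0.34167^3 = 0.6674 × 0.03989 = 0.02662
Blocking probability P_3 = 0.02662 (2.66%)
L = ρ[1 - (K+1)ρ^K + Kρ^(K+1)] / [(1-ρ)(1-ρ^(K+1))]
L = 0.34167 × (1 - 4×0.03989 + 3×0.01363) / ((1 - 0.34167) × (1 - 0.01363)) = 0.4637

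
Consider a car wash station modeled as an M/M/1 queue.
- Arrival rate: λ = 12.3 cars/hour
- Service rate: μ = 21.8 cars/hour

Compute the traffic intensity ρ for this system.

Server utilization: ρ = λ/μ
ρ = 12.3/21.8 = 0.5642
The server is busy 56.42% of the time.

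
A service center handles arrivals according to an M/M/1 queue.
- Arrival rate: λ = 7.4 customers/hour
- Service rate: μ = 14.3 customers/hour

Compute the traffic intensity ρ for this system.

Server utilization: ρ = λ/μ
ρ = 7.4/14.3 = 0.5175
The server is busy 51.75% of the time.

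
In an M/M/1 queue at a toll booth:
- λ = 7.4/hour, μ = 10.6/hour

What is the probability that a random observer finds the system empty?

ρ = λ/μ = 7.4/10.6 = 0.6981
P(0) = 1 - ρ = 1 - 0.6981 = 0.3019
The server is idle 30.19% of the time.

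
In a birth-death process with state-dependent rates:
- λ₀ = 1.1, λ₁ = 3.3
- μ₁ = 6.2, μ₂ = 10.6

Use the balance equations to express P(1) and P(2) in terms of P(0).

Balance equations:
State 0: λ₀P₀ = μ₁P₁ → P₁ = (λ₀/μ₁)P₀ = (1.1/6.2)P₀ = 0.1774P₀
State 1: P₂ = (λ₀λ₁)/(μ₁μ₂)P₀ = (1.1×3.3)/(6.2×10.6)P₀ = 0.05523P₀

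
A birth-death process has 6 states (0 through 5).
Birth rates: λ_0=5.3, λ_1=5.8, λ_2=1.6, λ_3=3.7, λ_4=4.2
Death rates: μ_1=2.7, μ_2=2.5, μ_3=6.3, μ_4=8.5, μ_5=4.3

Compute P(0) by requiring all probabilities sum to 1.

Ratios P(n)/P(0) = (λ₀···λₙ₋₁)/(μ₁···μₙ):
P(1)/P(0) = (5.3)/(2.7) = 1.96296
P(2)/P(0) = (5.3×5.8)/(2.7×2.5) = 4.55407
P(3)/P(0) = (5.3×5.8×1.6)/(2.7×2.5×6.3) = 1.15659
P(4)/P(0) = (5.3×5.8×1.6×3.7)/(2.7×2.5×6.3×8.5) = 0.503457
P(5)/P(0) = (5.3×5.8×1.6×3.7×4.2)/(2.7×2.5×6.3×8.5×4.3) = 0.491749

Normalization: ∑ P(n) = 1
P(0) × (1.00000 + 1.96296 + 4.55407 + 1.15659 + 0.503457 + 0.491749) = 1
P(0) × 9.6688 = 1
P(0) = 1/9.6688 = 0.1034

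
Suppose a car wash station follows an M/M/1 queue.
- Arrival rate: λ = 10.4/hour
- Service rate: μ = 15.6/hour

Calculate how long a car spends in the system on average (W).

First, compute utilization: ρ = λ/μ = 10.4/15.6 = 0.6667
For M/M/1: W = 1/(μ-λ)
W = 1/(15.6-10.4) = 1/5.20
W = 0.1923 hours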